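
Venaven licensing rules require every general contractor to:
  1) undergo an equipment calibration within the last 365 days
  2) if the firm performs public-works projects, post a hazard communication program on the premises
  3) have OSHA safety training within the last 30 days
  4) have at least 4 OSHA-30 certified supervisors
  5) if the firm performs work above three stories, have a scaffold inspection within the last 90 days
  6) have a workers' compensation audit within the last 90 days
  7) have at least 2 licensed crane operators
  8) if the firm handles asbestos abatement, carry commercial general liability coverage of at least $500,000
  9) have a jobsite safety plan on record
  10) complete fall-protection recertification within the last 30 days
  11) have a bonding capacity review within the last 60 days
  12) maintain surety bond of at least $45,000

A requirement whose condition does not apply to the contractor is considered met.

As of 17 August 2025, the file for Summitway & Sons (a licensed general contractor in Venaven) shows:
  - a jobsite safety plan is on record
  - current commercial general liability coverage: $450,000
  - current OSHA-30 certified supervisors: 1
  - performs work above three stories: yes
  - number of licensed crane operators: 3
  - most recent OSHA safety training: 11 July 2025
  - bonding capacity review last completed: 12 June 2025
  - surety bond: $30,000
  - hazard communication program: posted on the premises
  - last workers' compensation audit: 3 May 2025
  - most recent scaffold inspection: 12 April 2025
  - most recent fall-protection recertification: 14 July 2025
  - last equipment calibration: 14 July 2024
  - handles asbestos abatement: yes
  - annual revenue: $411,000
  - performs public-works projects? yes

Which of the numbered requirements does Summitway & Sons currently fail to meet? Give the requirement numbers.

1. equipment calibration 399 days ago vs limit 365 → not met
2. condition 'performs public-works projects' holds; hazard communication program present → met
3. OSHA safety training 37 days ago vs limit 30 → not met
4. OSHA-30 certified supervisors 1 < 4 → not met
5. condition 'performs work above three stories' holds; scaffold inspection 127 days ago vs limit 90 → not met
6. workers' compensation audit 106 days ago vs limit 90 → not met
7. licensed crane operators 3 ≥ 2 → met
8. condition 'handles asbestos abatement' holds; commercial general liability coverage $450,000 < $500,000 → not met
9. jobsite safety plan present → met
10. fall-protection recertification 34 days ago vs limit 30 → not met
11. bonding capacity review 66 days ago vs limit 60 → not met
12. surety bond $30,000 < $45,000 → not met
Not met: 1, 3, 4, 5, 6, 8, 10, 11, 12

1, 3, 4, 5, 6, 8, 10, 11, 12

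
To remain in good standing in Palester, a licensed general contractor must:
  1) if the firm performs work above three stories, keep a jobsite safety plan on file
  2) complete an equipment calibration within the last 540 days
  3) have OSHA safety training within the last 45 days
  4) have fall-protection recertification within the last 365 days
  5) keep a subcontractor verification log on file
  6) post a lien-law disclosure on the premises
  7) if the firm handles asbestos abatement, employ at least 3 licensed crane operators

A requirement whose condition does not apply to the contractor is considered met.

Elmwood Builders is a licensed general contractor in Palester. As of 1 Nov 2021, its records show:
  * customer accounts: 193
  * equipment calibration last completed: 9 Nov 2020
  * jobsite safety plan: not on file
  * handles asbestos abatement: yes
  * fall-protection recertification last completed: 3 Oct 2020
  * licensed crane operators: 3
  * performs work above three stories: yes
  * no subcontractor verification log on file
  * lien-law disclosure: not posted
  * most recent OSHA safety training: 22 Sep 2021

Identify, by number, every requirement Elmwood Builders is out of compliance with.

1. condition 'performs work above three stories' holds; jobsite safety plan absent → not met
2. equipment calibration 357 days ago vs limit 540 → met
3. OSHA safety training 40 days ago vs limit 45 → met
4. fall-protection recertification 394 days ago vs limit 365 → not met
5. subcontractor verification log absent → not met
6. lien-law disclosure absent → not met
7. condition 'handles asbestos abatement' holds; licensed crane operators 3 ≥ 3 → met
Not met: 1, 4, 5, 6

1, 4, 5, 6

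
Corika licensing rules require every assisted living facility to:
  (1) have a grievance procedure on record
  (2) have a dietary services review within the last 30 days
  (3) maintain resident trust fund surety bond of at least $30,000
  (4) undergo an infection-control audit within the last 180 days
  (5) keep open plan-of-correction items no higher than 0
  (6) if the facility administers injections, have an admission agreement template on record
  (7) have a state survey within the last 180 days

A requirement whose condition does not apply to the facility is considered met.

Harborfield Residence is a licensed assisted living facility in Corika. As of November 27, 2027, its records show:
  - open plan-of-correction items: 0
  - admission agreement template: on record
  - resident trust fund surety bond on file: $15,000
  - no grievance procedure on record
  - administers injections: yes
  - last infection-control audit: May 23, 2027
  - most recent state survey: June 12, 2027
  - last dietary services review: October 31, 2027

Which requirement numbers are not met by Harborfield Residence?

1. grievance procedure absent → not met
2. dietary services review 27 days ago vs limit 30 → met
3. resident trust fund surety bond $15,000 < $30,000 → not met
4. infection-control audit 188 days ago vs limit 180 → not met
5. open plan-of-correction items 0 ≤ 0 → met
6. condition 'administers injections' holds; admission agreement template present → met
7. state survey 168 days ago vs limit 180 → met
Not met: 1, 3, 4

1, 3, 4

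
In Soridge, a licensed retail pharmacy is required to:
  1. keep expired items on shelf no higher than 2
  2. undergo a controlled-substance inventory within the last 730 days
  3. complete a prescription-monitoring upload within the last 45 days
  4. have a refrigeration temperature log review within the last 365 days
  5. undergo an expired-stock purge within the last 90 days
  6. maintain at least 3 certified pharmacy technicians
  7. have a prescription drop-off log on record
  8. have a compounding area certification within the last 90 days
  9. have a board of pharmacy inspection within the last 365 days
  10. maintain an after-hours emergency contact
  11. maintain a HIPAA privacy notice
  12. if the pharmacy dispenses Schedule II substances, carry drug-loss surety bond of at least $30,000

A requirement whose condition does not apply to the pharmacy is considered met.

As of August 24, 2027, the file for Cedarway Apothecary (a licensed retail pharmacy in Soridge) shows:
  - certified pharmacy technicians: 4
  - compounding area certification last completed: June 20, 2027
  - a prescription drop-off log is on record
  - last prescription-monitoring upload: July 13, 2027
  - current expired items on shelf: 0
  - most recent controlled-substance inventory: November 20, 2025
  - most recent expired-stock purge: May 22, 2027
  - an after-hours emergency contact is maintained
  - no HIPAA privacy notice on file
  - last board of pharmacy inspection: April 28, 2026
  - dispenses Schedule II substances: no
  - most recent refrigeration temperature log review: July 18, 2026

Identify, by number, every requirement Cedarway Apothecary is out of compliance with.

4, 5, 9, 11

1. expired items on shelf 0 ≤ 2 → met
2. controlled-substance inventory 642 days ago vs limit 730 → met
3. prescription-monitoring upload 42 days ago vs limit 45 → met
4. refrigeration temperature log review 402 days ago vs limit 365 → not met
5. expired-stock purge 94 days ago vs limit 90 → not met
6. certified pharmacy technicians 4 ≥ 3 → met
7. prescription drop-off log present → met
8. compounding area certification 65 days ago vs limit 90 → met
9. board of pharmacy inspection 483 days ago vs limit 365 → not met
10. after-hours emergency contact present → met
11. HIPAA privacy notice absent → not met
12. condition 'dispenses Schedule II substances' does not hold → requirement n/a → met
Not met: 4, 5, 9, 11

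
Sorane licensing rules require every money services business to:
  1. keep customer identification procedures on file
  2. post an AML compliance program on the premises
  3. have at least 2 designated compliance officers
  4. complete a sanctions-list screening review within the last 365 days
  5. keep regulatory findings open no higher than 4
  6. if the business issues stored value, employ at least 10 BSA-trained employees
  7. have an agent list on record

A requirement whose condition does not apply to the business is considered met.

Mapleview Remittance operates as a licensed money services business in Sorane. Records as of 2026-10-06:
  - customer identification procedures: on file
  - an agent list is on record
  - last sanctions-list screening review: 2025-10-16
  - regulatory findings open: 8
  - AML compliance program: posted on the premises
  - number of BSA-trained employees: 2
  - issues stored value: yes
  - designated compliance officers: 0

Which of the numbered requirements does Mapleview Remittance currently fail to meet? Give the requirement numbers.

1. customer identification procedures present → met
2. AML compliance program present → met
3. designated compliance officers 0 < 2 → not met
4. sanctions-list screening review 355 days ago vs limit 365 → met
5. regulatory findings open 8 > 4 → not met
6. condition 'issues stored value' holds; BSA-trained employees 2 < 10 → not met
7. agent list present → met
Not met: 3, 5, 6

3, 5, 6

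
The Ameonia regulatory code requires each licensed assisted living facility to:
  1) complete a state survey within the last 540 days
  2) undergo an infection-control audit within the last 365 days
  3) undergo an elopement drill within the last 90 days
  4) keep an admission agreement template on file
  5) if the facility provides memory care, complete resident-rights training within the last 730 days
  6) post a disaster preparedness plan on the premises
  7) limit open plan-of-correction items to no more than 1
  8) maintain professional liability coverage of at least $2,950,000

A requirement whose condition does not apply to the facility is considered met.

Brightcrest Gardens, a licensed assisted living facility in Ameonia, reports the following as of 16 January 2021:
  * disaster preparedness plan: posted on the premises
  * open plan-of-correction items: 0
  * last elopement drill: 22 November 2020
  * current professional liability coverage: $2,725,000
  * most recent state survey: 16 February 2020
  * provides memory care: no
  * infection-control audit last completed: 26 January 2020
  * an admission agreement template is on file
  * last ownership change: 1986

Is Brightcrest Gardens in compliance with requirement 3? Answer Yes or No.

3. elopement drill 55 days ago vs limit 90 → met

Yes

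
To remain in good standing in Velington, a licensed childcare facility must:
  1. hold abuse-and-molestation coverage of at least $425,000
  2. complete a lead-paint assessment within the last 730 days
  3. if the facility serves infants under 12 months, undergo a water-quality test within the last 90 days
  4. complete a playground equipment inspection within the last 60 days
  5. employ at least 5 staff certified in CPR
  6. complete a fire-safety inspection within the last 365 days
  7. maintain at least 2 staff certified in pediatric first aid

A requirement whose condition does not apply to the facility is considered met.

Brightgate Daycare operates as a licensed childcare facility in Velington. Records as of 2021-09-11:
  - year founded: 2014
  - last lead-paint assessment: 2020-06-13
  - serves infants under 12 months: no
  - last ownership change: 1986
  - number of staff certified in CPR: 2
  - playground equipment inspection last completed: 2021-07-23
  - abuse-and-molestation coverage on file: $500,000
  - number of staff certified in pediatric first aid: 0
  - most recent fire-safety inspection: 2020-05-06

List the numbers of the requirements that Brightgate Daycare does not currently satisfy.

1. abuse-and-molestation coverage $500,000 ≥ $425,000 → met
2. lead-paint assessment 455 days ago vs limit 730 → met
3. condition 'serves infants under 12 months' does not hold → requirement n/a → met
4. playground equipment inspection 50 days ago vs limit 60 → met
5. staff certified in CPR 2 < 5 → not met
6. fire-safety inspection 493 days ago vs limit 365 → not met
7. staff certified in pediatric first aid 0 < 2 → not met
Not met: 5, 6, 7

5, 6, 7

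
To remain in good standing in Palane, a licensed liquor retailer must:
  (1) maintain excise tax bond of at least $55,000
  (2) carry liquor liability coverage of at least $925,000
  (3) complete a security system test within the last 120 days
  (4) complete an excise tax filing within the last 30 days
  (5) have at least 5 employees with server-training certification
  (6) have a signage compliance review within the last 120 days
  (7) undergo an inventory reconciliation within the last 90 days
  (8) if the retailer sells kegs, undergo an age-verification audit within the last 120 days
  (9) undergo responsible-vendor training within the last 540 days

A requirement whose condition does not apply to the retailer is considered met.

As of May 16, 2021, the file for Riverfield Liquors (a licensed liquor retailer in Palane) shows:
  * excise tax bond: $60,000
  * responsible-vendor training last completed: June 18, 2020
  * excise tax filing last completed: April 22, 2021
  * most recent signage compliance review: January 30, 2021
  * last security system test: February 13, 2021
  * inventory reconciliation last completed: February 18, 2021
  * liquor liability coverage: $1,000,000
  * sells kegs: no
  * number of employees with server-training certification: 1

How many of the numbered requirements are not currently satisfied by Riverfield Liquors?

1

1. excise tax bond $60,000 ≥ $55,000 → met
2. liquor liability coverage $1,000,000 ≥ $925,000 → met
3. security system test 92 days ago vs limit 120 → met
4. excise tax filing 24 days ago vs limit 30 → met
5. employees with server-training certification 1 < 5 → not met
6. signage compliance review 106 days ago vs limit 120 → met
7. inventory reconciliation 87 days ago vs limit 90 → met
8. condition 'sells kegs' does not hold → requirement n/a → met
9. responsible-vendor training 332 days ago vs limit 540 → met
Not met: 1 of 9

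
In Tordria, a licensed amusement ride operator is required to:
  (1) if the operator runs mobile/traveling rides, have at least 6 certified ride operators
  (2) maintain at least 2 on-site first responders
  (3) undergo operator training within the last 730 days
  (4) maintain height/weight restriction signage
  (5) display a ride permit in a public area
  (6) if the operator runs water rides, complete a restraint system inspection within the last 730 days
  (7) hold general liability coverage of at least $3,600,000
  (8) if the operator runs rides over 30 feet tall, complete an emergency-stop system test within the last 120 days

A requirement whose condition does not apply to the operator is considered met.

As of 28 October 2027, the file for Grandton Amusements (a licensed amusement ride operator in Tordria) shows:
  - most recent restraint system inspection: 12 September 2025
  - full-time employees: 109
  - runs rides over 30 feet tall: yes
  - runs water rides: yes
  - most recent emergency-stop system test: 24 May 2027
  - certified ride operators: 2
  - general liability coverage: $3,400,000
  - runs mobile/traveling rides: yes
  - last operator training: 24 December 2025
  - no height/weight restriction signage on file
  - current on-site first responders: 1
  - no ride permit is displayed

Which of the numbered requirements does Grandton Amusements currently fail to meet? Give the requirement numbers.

1, 2, 4, 5, 6, 7, 8

1. condition 'runs mobile/traveling rides' holds; certified ride operators 2 < 6 → not met
2. on-site first responders 1 < 2 → not met
3. operator training 673 days ago vs limit 730 → met
4. height/weight restriction signage absent → not met
5. ride permit absent → not met
6. condition 'runs water rides' holds; restraint system inspection 776 days ago vs limit 730 → not met
7. general liability coverage $3,400,000 < $3,600,000 → not met
8. condition 'runs rides over 30 feet tall' holds; emergency-stop system test 157 days ago vs limit 120 → not met
Not met: 1, 2, 4, 5, 6, 7, 8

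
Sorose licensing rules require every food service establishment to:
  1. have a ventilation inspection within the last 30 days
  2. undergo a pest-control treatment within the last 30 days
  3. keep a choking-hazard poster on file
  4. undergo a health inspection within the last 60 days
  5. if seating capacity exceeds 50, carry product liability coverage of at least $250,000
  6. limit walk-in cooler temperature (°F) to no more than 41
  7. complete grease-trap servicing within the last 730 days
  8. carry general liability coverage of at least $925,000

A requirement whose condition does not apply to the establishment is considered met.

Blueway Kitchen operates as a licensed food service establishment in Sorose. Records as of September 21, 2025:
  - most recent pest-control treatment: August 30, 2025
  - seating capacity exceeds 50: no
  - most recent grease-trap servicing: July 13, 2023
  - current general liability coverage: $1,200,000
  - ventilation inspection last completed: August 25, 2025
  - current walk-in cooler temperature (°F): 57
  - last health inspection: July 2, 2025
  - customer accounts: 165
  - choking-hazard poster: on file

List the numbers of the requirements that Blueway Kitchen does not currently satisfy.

1. ventilation inspection 27 days ago vs limit 30 → met
2. pest-control treatment 22 days ago vs limit 30 → met
3. choking-hazard poster present → met
4. health inspection 81 days ago vs limit 60 → not met
5. condition 'seating capacity exceeds 50' does not hold → requirement n/a → met
6. walk-in cooler temperature (°F) 57 > 41 → not met
7. grease-trap servicing 801 days ago vs limit 730 → not met
8. general liability coverage $1,200,000 ≥ $925,000 → met
Not met: 4, 6, 7

4, 6, 7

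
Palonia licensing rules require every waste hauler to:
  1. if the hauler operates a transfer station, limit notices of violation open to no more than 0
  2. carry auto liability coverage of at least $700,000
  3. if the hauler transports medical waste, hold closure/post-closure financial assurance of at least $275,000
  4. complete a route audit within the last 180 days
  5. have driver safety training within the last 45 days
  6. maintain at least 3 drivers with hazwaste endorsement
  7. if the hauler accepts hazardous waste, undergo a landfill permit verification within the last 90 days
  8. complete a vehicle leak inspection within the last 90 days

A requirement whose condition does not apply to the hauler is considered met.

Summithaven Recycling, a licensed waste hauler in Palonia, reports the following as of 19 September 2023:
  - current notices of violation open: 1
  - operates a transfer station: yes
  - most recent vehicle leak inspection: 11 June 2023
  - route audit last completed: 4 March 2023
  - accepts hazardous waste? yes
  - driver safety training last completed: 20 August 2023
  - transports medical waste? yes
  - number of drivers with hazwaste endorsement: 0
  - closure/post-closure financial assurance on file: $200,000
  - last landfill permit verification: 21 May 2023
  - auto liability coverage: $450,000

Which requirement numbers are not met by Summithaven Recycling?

1. condition 'operates a transfer station' holds; notices of violation open 1 > 0 → not met
2. auto liability coverage $450,000 < $700,000 → not met
3. condition 'transports medical waste' holds; closure/post-closure financial assurance $200,000 < $275,000 → not met
4. route audit 199 days ago vs limit 180 → not met
5. driver safety training 30 days ago vs limit 45 → met
6. drivers with hazwaste endorsement 0 < 3 → not met
7. condition 'accepts hazardous waste' holds; landfill permit verification 121 days ago vs limit 90 → not met
8. vehicle leak inspection 100 days ago vs limit 90 → not met
Not met: 1, 2, 3, 4, 6, 7, 8

1, 2, 3, 4, 6, 7, 8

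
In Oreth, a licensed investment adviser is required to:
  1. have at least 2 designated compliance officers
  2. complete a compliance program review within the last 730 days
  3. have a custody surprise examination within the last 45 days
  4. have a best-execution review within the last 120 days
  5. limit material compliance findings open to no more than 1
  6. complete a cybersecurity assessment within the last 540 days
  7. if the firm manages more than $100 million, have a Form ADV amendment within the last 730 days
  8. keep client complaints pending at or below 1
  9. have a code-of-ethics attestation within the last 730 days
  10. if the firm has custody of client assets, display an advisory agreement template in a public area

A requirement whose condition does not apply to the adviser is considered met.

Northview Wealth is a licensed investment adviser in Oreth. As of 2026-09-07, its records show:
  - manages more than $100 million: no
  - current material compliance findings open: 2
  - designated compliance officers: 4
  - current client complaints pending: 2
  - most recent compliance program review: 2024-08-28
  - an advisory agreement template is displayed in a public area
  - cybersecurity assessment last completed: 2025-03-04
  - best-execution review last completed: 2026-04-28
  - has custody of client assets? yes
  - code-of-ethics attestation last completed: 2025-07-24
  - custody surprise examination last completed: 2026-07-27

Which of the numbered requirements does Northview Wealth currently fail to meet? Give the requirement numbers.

2, 4, 5, 6, 8

1. designated compliance officers 4 ≥ 2 → met
2. compliance program review 740 days ago vs limit 730 → not met
3. custody surprise examination 42 days ago vs limit 45 → met
4. best-execution review 132 days ago vs limit 120 → not met
5. material compliance findings open 2 > 1 → not met
6. cybersecurity assessment 552 days ago vs limit 540 → not met
7. condition 'manages more than $100 million' does not hold → requirement n/a → met
8. client complaints pending 2 > 1 → not met
9. code-of-ethics attestation 410 days ago vs limit 730 → met
10. condition 'has custody of client assets' holds; advisory agreement template present → met
Not met: 2, 4, 5, 6, 8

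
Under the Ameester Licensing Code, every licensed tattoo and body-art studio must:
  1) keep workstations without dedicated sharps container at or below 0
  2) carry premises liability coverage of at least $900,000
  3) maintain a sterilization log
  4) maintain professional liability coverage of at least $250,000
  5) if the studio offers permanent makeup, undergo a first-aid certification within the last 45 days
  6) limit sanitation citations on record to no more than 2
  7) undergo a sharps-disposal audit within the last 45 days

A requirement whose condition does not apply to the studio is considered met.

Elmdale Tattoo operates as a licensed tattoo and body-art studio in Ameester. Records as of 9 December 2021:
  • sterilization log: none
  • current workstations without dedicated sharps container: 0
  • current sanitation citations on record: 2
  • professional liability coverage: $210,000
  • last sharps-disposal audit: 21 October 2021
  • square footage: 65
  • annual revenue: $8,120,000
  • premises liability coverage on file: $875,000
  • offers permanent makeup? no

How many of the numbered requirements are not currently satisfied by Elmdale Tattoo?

1. workstations without dedicated sharps container 0 ≤ 0 → met
2. premises liability coverage $875,000 < $900,000 → not met
3. sterilization log absent → not met
4. professional liability coverage $210,000 < $250,000 → not met
5. condition 'offers permanent makeup' does not hold → requirement n/a → met
6. sanitation citations on record 2 ≤ 2 → met
7. sharps-disposal audit 49 days ago vs limit 45 → not met
Not met: 4 of 7

4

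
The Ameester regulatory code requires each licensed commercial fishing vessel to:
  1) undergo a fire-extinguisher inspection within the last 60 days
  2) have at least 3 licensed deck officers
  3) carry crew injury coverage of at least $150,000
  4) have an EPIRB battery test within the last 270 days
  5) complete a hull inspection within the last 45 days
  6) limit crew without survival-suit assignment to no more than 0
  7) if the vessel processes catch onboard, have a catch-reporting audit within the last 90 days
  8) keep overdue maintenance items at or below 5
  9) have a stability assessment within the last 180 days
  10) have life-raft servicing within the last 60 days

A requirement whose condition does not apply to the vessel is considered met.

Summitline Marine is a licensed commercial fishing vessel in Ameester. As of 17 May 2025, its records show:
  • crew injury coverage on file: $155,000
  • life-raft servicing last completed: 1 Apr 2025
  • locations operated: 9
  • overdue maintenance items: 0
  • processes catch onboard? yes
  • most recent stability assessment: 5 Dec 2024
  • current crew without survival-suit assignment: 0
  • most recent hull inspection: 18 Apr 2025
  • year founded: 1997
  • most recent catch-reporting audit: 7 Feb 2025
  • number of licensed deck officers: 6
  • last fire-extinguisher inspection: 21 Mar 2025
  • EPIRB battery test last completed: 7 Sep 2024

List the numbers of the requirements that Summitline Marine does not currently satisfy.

7

1. fire-extinguisher inspection 57 days ago vs limit 60 → met
2. licensed deck officers 6 ≥ 3 → met
3. crew injury coverage $155,000 ≥ $150,000 → met
4. EPIRB battery test 252 days ago vs limit 270 → met
5. hull inspection 29 days ago vs limit 45 → met
6. crew without survival-suit assignment 0 ≤ 0 → met
7. condition 'processes catch onboard' holds; catch-reporting audit 99 days ago vs limit 90 → not met
8. overdue maintenance items 0 ≤ 5 → met
9. stability assessment 163 days ago vs limit 180 → met
10. life-raft servicing 46 days ago vs limit 60 → met
Not met: 7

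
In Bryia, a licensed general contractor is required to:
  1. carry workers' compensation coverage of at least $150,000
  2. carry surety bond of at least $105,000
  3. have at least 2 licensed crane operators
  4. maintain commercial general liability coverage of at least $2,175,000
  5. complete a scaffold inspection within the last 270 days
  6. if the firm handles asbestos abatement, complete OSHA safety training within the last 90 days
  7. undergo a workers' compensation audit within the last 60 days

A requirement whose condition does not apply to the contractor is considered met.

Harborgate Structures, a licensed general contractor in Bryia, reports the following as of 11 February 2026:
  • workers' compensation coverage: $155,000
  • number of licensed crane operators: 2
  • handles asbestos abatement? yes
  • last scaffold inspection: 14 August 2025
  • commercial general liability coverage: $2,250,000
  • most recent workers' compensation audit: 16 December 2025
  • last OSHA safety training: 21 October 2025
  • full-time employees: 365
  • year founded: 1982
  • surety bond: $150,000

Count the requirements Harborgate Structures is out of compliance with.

1. workers' compensation coverage $155,000 ≥ $150,000 → met
2. surety bond $150,000 ≥ $105,000 → met
3. licensed crane operators 2 ≥ 2 → met
4. commercial general liability coverage $2,250,000 ≥ $2,175,000 → met
5. scaffold inspection 181 days ago vs limit 270 → met
6. condition 'handles asbestos abatement' holds; OSHA safety training 113 days ago vs limit 90 → not met
7. workers' compensation audit 57 days ago vs limit 60 → met
Not met: 1 of 7

1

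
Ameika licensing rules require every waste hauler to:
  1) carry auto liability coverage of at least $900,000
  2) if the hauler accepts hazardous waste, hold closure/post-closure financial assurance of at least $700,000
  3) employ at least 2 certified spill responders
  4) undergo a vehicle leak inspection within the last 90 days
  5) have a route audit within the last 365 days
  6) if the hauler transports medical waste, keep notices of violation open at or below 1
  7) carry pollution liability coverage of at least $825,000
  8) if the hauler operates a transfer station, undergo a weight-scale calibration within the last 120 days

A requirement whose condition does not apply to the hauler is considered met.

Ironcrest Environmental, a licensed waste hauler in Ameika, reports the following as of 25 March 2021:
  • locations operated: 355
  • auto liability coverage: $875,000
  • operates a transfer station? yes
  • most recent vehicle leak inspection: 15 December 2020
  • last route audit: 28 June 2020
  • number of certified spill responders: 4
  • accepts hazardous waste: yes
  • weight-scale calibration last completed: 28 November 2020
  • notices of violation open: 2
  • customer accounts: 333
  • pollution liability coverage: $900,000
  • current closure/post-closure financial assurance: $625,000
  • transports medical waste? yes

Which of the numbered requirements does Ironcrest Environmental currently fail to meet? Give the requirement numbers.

1, 2, 4, 6

1. auto liability coverage $875,000 < $900,000 → not met
2. condition 'accepts hazardous waste' holds; closure/post-closure financial assurance $625,000 < $700,000 → not met
3. certified spill responders 4 ≥ 2 → met
4. vehicle leak inspection 100 days ago vs limit 90 → not met
5. route audit 270 days ago vs limit 365 → met
6. condition 'transports medical waste' holds; notices of violation open 2 > 1 → not met
7. pollution liability coverage $900,000 ≥ $825,000 → met
8. condition 'operates a transfer station' holds; weight-scale calibration 117 days ago vs limit 120 → met
Not met: 1, 2, 4, 6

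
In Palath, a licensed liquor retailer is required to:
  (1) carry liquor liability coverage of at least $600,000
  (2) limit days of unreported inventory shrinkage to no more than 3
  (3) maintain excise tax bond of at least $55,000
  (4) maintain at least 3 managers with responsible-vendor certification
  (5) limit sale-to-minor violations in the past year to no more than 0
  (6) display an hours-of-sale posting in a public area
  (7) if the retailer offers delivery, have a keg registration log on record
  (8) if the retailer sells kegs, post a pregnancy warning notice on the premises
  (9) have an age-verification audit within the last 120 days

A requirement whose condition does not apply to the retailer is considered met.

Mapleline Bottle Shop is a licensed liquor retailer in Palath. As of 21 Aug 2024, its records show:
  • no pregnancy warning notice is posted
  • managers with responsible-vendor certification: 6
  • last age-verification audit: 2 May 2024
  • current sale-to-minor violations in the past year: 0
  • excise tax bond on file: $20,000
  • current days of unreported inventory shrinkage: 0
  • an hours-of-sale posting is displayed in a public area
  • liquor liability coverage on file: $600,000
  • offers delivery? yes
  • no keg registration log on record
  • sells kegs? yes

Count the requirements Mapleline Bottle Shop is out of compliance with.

1. liquor liability coverage $600,000 ≥ $600,000 → met
2. days of unreported inventory shrinkage 0 ≤ 3 → met
3. excise tax bond $20,000 < $55,000 → not met
4. managers with responsible-vendor certification 6 ≥ 3 → met
5. sale-to-minor violations in the past year 0 ≤ 0 → met
6. hours-of-sale posting present → met
7. condition 'offers delivery' holds; keg registration log absent → not met
8. condition 'sells kegs' holds; pregnancy warning notice absent → not met
9. age-verification audit 111 days ago vs limit 120 → met
Not met: 3 of 9

3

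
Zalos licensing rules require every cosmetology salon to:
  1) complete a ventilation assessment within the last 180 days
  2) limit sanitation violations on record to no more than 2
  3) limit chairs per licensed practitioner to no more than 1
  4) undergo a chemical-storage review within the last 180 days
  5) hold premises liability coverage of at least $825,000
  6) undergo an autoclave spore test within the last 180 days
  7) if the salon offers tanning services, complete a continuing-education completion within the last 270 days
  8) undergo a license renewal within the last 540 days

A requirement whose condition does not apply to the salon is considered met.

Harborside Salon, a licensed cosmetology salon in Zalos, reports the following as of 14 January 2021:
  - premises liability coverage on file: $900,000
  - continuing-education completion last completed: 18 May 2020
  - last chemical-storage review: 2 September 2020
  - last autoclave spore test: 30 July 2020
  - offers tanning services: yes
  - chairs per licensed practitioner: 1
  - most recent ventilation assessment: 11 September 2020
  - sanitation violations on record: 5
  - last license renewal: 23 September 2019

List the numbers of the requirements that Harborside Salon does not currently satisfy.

2

1. ventilation assessment 125 days ago vs limit 180 → met
2. sanitation violations on record 5 > 2 → not met
3. chairs per licensed practitioner 1 ≤ 1 → met
4. chemical-storage review 134 days ago vs limit 180 → met
5. premises liability coverage $900,000 ≥ $825,000 → met
6. autoclave spore test 168 days ago vs limit 180 → met
7. condition 'offers tanning services' holds; continuing-education completion 241 days ago vs limit 270 → met
8. license renewal 479 days ago vs limit 540 → met
Not met: 2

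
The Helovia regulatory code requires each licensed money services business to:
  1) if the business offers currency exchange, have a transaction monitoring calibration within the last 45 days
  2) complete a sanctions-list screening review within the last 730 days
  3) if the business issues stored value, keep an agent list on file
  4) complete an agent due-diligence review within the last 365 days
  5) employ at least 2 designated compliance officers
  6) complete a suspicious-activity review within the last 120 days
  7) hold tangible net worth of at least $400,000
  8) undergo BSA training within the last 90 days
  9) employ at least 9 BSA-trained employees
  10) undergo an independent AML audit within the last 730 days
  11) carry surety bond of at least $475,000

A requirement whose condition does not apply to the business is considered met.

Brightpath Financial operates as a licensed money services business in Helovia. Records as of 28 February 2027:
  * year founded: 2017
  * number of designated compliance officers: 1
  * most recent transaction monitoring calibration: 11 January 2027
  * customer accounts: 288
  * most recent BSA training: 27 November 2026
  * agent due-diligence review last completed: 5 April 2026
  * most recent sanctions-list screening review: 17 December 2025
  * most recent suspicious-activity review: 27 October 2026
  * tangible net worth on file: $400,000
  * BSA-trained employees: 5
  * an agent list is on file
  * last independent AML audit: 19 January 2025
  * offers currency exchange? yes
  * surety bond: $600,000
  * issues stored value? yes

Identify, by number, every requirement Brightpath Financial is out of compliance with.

1, 5, 6, 8, 9, 10

1. condition 'offers currency exchange' holds; transaction monitoring calibration 48 days ago vs limit 45 → not met
2. sanctions-list screening review 438 days ago vs limit 730 → met
3. condition 'issues stored value' holds; agent list present → met
4. agent due-diligence review 329 days ago vs limit 365 → met
5. designated compliance officers 1 < 2 → not met
6. suspicious-activity review 124 days ago vs limit 120 → not met
7. tangible net worth $400,000 ≥ $400,000 → met
8. BSA training 93 days ago vs limit 90 → not met
9. BSA-trained employees 5 < 9 → not met
10. independent AML audit 770 days ago vs limit 730 → not met
11. surety bond $600,000 ≥ $475,000 → met
Not met: 1, 5, 6, 8, 9, 10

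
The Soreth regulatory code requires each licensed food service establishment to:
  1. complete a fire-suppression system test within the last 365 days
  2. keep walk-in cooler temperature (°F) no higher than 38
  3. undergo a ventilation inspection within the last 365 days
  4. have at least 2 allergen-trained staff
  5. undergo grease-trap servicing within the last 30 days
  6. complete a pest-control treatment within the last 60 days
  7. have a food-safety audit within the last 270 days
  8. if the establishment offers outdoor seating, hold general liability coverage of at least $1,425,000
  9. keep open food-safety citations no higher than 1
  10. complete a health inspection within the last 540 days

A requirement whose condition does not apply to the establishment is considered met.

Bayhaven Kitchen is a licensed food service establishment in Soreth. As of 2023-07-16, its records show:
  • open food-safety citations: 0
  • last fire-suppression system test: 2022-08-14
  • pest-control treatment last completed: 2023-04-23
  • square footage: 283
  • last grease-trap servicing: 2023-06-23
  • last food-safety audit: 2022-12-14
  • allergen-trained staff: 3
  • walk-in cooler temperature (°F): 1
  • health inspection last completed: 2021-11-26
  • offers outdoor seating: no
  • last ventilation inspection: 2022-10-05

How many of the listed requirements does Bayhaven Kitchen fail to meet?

2

1. fire-suppression system test 336 days ago vs limit 365 → met
2. walk-in cooler temperature (°F) 1 ≤ 38 → met
3. ventilation inspection 284 days ago vs limit 365 → met
4. allergen-trained staff 3 ≥ 2 → met
5. grease-trap servicing 23 days ago vs limit 30 → met
6. pest-control treatment 84 days ago vs limit 60 → not met
7. food-safety audit 214 days ago vs limit 270 → met
8. condition 'offers outdoor seating' does not hold → requirement n/a → met
9. open food-safety citations 0 ≤ 1 → met
10. health inspection 597 days ago vs limit 540 → not met
Not met: 2 of 10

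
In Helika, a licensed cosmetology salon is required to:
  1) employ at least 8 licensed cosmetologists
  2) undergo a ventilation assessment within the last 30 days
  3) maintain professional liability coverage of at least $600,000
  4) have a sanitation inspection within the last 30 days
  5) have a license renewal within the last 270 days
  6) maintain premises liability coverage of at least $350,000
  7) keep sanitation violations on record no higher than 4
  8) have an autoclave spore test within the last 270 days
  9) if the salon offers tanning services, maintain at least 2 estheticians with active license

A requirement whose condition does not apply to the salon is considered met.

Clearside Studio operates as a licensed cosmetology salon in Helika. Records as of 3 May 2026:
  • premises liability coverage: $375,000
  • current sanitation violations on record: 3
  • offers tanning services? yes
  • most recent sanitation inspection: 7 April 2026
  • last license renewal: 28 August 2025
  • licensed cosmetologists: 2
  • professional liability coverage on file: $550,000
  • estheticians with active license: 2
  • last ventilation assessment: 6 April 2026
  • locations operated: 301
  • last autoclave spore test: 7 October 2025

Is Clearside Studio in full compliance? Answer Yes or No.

No

1. licensed cosmetologists 2 < 8 → not met
2. ventilation assessment 27 days ago vs limit 30 → met
3. professional liability coverage $550,000 < $600,000 → not met
4. sanitation inspection 26 days ago vs limit 30 → met
5. license renewal 248 days ago vs limit 270 → met
6. premises liability coverage $375,000 ≥ $350,000 → met
7. sanitation violations on record 3 ≤ 4 → met
8. autoclave spore test 208 days ago vs limit 270 → met
9. condition 'offers tanning services' holds; estheticians with active license 2 ≥ 2 → met
Not met: 1, 3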